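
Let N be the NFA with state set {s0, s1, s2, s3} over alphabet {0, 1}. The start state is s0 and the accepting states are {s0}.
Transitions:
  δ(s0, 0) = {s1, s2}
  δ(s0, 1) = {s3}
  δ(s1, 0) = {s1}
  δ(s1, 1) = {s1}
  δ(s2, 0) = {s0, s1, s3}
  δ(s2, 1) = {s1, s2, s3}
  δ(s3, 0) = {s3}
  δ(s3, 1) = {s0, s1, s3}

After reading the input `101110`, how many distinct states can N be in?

Start: {s0}
read 1: {s3}
read 0: {s3}
read 1: {s0, s1, s3}
read 1: {s0, s1, s3}
read 1: {s0, s1, s3}
read 0: {s1, s2, s3}
Final reachable set {s1, s2, s3} has 3 states.

3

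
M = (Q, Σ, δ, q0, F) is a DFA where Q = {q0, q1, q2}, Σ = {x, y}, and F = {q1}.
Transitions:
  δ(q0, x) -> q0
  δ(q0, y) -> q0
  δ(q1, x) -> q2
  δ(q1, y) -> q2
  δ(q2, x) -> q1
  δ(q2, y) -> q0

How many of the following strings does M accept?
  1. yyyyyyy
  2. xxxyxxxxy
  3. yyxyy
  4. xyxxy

yyyyyyy: rejected
xxxyxxxxy: rejected
yyxyy: rejected
xyxxy: rejected

0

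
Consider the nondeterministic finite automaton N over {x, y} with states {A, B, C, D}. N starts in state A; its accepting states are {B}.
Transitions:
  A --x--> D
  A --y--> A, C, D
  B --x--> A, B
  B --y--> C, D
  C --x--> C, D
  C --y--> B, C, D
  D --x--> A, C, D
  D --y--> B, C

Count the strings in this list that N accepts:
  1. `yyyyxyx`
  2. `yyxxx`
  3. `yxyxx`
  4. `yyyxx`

`yyyyxyx`: accepted
`yyxxx`: accepted
`yxyxx`: accepted
`yyyxx`: accepted

4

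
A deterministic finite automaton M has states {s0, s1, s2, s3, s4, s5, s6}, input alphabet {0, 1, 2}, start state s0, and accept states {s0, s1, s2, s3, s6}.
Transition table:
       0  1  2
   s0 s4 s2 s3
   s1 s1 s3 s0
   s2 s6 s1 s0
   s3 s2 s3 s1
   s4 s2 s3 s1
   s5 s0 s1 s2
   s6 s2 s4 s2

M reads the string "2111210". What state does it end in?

s2

s0 --2--> s3
s3 --1--> s3
s3 --1--> s3
s3 --1--> s3
s3 --2--> s1
s1 --1--> s3
s3 --0--> s2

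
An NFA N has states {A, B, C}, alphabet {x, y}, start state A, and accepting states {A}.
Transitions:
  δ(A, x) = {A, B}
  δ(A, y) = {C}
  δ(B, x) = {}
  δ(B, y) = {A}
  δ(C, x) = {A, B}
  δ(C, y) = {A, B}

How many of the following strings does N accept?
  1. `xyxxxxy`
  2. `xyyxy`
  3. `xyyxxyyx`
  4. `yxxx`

`xyxxxxy`: accepted
`xyyxy`: accepted
`xyyxxyyx`: accepted
`yxxx`: accepted

4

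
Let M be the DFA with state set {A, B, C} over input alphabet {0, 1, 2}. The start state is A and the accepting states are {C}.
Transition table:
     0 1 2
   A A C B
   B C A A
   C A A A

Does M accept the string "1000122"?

A --1--> C
C --0--> A
A --0--> A
A --0--> A
A --1--> C
C --2--> A
A --2--> B
End in state B, which is not an accepting state.

rejected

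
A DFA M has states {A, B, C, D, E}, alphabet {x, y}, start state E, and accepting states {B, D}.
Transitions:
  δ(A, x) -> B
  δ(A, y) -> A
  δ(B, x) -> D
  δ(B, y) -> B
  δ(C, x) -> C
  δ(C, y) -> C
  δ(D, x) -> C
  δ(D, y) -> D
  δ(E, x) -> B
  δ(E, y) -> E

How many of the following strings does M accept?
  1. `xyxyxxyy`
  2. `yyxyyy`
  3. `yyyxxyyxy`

`xyxyxxyy`: rejected
`yyxyyy`: accepted
`yyyxxyyxy`: rejected

1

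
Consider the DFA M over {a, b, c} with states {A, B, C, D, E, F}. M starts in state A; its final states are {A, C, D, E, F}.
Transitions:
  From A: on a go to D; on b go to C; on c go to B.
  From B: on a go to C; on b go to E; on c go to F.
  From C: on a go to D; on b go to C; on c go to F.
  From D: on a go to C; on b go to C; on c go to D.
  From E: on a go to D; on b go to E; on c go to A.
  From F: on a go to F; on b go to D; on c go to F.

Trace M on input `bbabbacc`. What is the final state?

A --b--> C
C --b--> C
C --a--> D
D --b--> C
C --b--> C
C --a--> D
D --c--> D
D --c--> D

D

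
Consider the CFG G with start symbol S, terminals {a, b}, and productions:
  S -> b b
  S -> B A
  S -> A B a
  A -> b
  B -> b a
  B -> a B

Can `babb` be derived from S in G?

no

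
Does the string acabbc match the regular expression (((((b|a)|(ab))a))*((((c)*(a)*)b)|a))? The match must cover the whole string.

No split of acabbc into u·v has ((((b|a)|(ab))a))* matching u and ((((c)*(a)*)b)|a) matching v.

no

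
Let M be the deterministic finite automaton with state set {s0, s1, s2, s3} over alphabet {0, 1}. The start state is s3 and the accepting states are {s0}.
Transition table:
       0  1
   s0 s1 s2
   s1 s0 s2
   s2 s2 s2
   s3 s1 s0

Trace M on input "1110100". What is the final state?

s2

s3 --1--> s0
s0 --1--> s2
s2 --1--> s2
s2 --0--> s2
s2 --1--> s2
s2 --0--> s2
s2 --0--> s2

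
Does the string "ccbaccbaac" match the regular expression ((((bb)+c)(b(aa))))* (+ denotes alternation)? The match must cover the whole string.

ccbaccbaac cannot be split into zero or more pieces each matching (((bb)+c)(b(aa))).

no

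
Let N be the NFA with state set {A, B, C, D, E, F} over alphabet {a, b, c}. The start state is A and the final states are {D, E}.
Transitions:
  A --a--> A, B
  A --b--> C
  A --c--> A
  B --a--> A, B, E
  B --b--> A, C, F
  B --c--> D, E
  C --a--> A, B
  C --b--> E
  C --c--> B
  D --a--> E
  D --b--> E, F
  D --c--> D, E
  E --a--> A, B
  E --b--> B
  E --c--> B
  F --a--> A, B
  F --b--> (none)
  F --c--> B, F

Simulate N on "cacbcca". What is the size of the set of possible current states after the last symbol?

3

Start: {A}
read c: {A}
read a: {A, B}
read c: {A, D, E}
read b: {B, C, E, F}
read c: {B, D, E, F}
read c: {B, D, E, F}
read a: {A, B, E}
Final reachable set {A, B, E} has 3 states.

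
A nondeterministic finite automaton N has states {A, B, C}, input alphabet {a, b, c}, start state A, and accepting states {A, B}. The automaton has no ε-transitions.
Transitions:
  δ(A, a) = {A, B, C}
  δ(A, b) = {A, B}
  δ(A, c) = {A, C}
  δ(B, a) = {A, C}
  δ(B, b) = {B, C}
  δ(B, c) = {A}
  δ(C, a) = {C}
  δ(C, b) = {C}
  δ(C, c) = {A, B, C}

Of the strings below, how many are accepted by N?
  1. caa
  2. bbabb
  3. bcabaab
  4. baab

4

caa: accepted
bbabb: accepted
bcabaab: accepted
baab: accepted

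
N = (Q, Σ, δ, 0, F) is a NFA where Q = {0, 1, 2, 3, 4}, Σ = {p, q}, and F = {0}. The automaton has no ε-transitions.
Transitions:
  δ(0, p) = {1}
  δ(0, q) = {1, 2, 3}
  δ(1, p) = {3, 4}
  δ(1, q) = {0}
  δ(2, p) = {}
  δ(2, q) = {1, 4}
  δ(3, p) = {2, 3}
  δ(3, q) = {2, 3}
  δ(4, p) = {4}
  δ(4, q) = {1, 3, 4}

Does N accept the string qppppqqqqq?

accepted

Start: {0}
read q: {1, 2, 3}
read p: {2, 3, 4}
read p: {2, 3, 4}
read p: {2, 3, 4}
read p: {2, 3, 4}
read q: {1, 2, 3, 4}
read q: {0, 1, 2, 3, 4}
read q: {0, 1, 2, 3, 4}
read q: {0, 1, 2, 3, 4}
read q: {0, 1, 2, 3, 4}
Reachable ∩ accepting = {0} — nonempty.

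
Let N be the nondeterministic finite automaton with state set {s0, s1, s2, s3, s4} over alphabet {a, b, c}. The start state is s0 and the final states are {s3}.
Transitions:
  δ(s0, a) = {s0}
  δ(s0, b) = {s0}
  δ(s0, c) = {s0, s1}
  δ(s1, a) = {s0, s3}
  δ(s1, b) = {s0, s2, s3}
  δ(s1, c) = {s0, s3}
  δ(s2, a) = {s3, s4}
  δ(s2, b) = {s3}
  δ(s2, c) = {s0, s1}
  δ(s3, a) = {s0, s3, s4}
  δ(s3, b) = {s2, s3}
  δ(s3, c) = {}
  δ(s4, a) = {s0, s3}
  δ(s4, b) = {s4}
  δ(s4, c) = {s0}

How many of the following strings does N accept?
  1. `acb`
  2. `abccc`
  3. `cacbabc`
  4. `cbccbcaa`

3

`acb`: accepted
`abccc`: accepted
`cacbabc`: rejected
`cbccbcaa`: accepted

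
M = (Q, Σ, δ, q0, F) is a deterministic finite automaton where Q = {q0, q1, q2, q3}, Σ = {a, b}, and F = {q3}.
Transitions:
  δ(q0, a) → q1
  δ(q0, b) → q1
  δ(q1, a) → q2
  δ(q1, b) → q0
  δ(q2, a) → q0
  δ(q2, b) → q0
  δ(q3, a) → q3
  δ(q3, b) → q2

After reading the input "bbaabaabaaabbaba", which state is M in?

q0 --b--> q1
q1 --b--> q0
q0 --a--> q1
q1 --a--> q2
q2 --b--> q0
q0 --a--> q1
q1 --a--> q2
q2 --b--> q0
q0 --a--> q1
q1 --a--> q2
q2 --a--> q0
q0 --b--> q1
q1 --b--> q0
q0 --a--> q1
q1 --b--> q0
q0 --a--> q1

q1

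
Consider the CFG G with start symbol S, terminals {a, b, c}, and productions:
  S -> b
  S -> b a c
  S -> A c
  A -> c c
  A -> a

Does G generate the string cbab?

no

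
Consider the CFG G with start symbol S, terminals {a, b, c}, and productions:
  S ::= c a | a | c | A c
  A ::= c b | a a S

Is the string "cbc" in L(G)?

yes

S ⇒ Ac ⇒ cbc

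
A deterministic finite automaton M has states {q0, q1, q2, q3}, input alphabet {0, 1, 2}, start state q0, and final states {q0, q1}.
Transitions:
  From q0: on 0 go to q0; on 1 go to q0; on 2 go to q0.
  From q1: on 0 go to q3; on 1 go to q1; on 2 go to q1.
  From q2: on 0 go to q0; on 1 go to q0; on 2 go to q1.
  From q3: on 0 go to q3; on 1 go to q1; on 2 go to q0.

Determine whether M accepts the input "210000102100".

accepted

q0 --2--> q0
q0 --1--> q0
q0 --0--> q0
q0 --0--> q0
q0 --0--> q0
q0 --0--> q0
q0 --1--> q0
q0 --0--> q0
q0 --2--> q0
q0 --1--> q0
q0 --0--> q0
q0 --0--> q0
End in state q0, which is an accepting state.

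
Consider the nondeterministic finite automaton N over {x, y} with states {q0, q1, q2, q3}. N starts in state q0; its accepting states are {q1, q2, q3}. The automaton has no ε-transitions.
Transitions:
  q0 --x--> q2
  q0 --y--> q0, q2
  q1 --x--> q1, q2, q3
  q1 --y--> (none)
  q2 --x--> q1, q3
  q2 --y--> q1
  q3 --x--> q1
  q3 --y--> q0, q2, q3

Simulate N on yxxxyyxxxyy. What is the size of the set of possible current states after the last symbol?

4

Start: {q0}
read y: {q0, q2}
read x: {q1, q2, q3}
read x: {q1, q2, q3}
read x: {q1, q2, q3}
read y: {q0, q1, q2, q3}
read y: {q0, q1, q2, q3}
read x: {q1, q2, q3}
read x: {q1, q2, q3}
read x: {q1, q2, q3}
read y: {q0, q1, q2, q3}
read y: {q0, q1, q2, q3}
Final reachable set {q0, q1, q2, q3} has 4 states.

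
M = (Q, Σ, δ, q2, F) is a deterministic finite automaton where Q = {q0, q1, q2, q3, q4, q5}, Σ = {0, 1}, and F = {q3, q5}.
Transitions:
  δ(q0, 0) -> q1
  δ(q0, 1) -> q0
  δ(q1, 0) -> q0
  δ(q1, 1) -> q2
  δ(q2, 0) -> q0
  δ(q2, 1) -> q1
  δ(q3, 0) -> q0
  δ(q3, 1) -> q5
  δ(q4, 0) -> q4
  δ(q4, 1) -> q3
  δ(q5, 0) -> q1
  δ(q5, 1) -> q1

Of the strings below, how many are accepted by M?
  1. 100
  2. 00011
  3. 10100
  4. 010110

0

100: rejected
00011: rejected
10100: rejected
010110: rejected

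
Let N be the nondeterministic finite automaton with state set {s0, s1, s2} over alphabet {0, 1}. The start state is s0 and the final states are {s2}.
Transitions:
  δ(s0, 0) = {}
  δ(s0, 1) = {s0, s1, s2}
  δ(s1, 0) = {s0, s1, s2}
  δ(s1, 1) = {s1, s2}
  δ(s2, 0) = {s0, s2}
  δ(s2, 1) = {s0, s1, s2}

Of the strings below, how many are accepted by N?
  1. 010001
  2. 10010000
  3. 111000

2

010001: rejected
10010000: accepted
111000: accepted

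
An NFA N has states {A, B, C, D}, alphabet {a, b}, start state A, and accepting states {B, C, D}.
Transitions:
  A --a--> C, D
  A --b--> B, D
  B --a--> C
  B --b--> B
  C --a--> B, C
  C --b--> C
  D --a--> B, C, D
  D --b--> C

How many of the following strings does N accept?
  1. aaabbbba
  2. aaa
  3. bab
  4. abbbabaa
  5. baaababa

5

aaabbbba: accepted
aaa: accepted
bab: accepted
abbbabaa: accepted
baaababa: accepted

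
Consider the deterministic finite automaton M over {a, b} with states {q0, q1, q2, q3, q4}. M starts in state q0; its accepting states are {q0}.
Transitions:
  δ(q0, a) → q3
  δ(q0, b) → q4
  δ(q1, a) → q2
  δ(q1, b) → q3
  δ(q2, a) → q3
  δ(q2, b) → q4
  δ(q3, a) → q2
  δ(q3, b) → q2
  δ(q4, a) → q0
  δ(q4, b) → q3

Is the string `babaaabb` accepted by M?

q0 --b--> q4
q4 --a--> q0
q0 --b--> q4
q4 --a--> q0
q0 --a--> q3
q3 --a--> q2
q2 --b--> q4
q4 --b--> q3
End in state q3, which is not an accepting state.

rejected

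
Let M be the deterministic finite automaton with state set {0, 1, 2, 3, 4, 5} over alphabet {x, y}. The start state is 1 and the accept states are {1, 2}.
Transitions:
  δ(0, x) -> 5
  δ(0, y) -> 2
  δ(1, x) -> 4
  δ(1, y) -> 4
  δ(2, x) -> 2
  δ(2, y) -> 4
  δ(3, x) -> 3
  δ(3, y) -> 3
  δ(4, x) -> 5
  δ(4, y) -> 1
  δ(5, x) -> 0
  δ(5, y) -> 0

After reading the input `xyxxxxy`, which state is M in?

1 --x--> 4
4 --y--> 1
1 --x--> 4
4 --x--> 5
5 --x--> 0
0 --x--> 5
5 --y--> 0

0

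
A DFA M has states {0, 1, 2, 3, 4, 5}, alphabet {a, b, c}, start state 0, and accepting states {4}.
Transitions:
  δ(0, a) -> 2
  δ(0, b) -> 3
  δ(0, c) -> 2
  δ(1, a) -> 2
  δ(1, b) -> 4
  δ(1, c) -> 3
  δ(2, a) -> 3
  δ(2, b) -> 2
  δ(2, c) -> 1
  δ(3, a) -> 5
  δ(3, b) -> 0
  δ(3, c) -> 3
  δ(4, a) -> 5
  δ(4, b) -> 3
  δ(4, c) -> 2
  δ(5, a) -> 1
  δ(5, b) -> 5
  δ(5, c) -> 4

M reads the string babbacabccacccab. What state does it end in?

0 --b--> 3
3 --a--> 5
5 --b--> 5
5 --b--> 5
5 --a--> 1
1 --c--> 3
3 --a--> 5
5 --b--> 5
5 --c--> 4
4 --c--> 2
2 --a--> 3
3 --c--> 3
3 --c--> 3
3 --c--> 3
3 --a--> 5
5 --b--> 5

5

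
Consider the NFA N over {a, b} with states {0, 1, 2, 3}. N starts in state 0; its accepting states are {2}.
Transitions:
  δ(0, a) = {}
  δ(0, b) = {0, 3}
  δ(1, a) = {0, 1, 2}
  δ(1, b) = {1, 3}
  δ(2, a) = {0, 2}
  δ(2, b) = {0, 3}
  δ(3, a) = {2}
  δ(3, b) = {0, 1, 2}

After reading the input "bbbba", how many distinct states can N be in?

3

Start: {0}
read b: {0, 3}
read b: {0, 1, 2, 3}
read b: {0, 1, 2, 3}
read b: {0, 1, 2, 3}
read a: {0, 1, 2}
Final reachable set {0, 1, 2} has 3 states.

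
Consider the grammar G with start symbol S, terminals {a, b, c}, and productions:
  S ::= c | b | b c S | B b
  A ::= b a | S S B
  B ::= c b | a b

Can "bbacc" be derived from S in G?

no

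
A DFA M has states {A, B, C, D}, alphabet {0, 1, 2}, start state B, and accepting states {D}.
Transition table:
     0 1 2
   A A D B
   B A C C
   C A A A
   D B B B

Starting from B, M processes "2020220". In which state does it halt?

B --2--> C
C --0--> A
A --2--> B
B --0--> A
A --2--> B
B --2--> C
C --0--> A

A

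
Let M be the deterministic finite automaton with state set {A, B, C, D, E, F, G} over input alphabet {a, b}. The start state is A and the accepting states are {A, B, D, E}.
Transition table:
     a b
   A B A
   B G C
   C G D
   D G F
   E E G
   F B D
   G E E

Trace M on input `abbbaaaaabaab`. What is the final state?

G

A --a--> B
B --b--> C
C --b--> D
D --b--> F
F --a--> B
B --a--> G
G --a--> E
E --a--> E
E --a--> E
E --b--> G
G --a--> E
E --a--> E
E --b--> G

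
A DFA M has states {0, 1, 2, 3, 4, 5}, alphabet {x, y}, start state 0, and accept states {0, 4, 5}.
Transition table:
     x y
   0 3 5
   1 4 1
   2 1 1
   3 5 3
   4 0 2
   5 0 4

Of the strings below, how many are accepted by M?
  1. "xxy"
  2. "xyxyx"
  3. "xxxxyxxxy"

"xxy": accepted
"xyxyx": accepted
"xxxxyxxxy": rejected

2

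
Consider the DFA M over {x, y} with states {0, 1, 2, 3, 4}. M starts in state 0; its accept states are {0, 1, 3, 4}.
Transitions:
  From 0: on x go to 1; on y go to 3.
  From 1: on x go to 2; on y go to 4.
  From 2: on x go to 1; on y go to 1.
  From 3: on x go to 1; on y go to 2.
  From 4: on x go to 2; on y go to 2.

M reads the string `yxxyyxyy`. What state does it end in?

0 --y--> 3
3 --x--> 1
1 --x--> 2
2 --y--> 1
1 --y--> 4
4 --x--> 2
2 --y--> 1
1 --y--> 4

4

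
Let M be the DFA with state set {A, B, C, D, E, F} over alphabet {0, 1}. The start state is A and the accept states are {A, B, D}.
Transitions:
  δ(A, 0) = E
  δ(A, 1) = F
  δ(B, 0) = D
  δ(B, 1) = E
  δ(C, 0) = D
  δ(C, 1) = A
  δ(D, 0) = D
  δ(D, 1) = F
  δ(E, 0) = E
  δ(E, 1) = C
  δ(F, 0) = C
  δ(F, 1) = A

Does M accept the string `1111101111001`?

A --1--> F
F --1--> A
A --1--> F
F --1--> A
A --1--> F
F --0--> C
C --1--> A
A --1--> F
F --1--> A
A --1--> F
F --0--> C
C --0--> D
D --1--> F
End in state F, which is not an accepting state.

rejected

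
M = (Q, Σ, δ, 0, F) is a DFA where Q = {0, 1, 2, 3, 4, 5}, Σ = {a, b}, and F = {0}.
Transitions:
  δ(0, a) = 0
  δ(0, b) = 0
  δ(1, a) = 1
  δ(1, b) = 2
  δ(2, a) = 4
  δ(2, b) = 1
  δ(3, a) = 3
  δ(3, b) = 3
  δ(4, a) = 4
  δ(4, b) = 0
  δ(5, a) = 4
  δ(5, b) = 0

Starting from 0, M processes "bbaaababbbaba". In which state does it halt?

0 --b--> 0
0 --b--> 0
0 --a--> 0
0 --a--> 0
0 --a--> 0
0 --b--> 0
0 --a--> 0
0 --b--> 0
0 --b--> 0
0 --b--> 0
0 --a--> 0
0 --b--> 0
0 --a--> 0

0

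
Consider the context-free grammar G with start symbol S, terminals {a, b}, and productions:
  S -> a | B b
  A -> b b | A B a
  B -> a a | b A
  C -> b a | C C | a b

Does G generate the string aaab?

no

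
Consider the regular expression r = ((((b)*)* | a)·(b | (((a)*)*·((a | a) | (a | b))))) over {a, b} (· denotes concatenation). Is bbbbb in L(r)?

Split as bbbb·b: (((b)*)*|a) matches bbbb and (b|(((a)*)*·((a|a)|(a|b)))) matches b.

yes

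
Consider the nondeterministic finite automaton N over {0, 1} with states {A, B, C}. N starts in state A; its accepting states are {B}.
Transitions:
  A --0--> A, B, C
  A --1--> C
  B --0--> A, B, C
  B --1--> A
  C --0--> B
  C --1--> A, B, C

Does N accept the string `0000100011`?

accepted

Start: {A}
read 0: {A, B, C}
read 0: {A, B, C}
read 0: {A, B, C}
read 0: {A, B, C}
read 1: {A, B, C}
read 0: {A, B, C}
read 0: {A, B, C}
read 0: {A, B, C}
read 1: {A, B, C}
read 1: {A, B, C}
Reachable ∩ accepting = {B} — nonempty.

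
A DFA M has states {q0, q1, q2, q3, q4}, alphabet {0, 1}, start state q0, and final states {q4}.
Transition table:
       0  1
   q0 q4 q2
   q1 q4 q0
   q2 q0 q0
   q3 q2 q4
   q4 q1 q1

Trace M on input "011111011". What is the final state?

q0 --0--> q4
q4 --1--> q1
q1 --1--> q0
q0 --1--> q2
q2 --1--> q0
q0 --1--> q2
q2 --0--> q0
q0 --1--> q2
q2 --1--> q0

q0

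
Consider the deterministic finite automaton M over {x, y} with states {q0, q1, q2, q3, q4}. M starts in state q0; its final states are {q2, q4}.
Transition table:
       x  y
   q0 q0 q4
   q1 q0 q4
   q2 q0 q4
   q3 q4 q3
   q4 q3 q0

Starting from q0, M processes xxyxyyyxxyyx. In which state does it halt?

q4

q0 --x--> q0
q0 --x--> q0
q0 --y--> q4
q4 --x--> q3
q3 --y--> q3
q3 --y--> q3
q3 --y--> q3
q3 --x--> q4
q4 --x--> q3
q3 --y--> q3
q3 --y--> q3
q3 --x--> q4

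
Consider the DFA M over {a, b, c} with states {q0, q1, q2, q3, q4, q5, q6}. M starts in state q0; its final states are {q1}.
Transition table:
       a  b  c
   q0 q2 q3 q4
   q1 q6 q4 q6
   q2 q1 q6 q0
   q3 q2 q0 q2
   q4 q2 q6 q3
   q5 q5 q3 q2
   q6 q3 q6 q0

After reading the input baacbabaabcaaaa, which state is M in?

q0 --b--> q3
q3 --a--> q2
q2 --a--> q1
q1 --c--> q6
q6 --b--> q6
q6 --a--> q3
q3 --b--> q0
q0 --a--> q2
q2 --a--> q1
q1 --b--> q4
q4 --c--> q3
q3 --a--> q2
q2 --a--> q1
q1 --a--> q6
q6 --a--> q3

q3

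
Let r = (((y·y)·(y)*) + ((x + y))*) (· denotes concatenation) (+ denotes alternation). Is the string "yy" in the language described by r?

The left alternative ((y·y)·(y)*) matches yy.

yes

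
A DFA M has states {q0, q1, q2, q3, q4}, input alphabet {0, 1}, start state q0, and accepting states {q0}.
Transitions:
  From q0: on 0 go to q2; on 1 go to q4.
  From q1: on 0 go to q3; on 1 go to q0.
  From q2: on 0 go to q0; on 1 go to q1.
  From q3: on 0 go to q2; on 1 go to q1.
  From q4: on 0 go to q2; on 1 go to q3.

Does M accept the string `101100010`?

rejected

q0 --1--> q4
q4 --0--> q2
q2 --1--> q1
q1 --1--> q0
q0 --0--> q2
q2 --0--> q0
q0 --0--> q2
q2 --1--> q1
q1 --0--> q3
End in state q3, which is not an accepting state.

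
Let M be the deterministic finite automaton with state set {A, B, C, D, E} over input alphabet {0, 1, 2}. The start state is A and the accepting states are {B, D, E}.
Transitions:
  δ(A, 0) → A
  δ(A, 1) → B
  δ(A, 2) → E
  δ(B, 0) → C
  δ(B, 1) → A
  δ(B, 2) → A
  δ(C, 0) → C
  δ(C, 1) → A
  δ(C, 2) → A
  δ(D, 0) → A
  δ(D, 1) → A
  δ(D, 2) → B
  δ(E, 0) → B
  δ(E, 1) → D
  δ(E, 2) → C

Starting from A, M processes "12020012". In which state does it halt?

E

A --1--> B
B --2--> A
A --0--> A
A --2--> E
E --0--> B
B --0--> C
C --1--> A
A --2--> E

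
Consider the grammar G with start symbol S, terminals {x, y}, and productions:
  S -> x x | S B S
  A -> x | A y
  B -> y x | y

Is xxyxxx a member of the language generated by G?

S ⇒ SBS ⇒ xxBS ⇒ xxyxS ⇒ xxyxxx

yes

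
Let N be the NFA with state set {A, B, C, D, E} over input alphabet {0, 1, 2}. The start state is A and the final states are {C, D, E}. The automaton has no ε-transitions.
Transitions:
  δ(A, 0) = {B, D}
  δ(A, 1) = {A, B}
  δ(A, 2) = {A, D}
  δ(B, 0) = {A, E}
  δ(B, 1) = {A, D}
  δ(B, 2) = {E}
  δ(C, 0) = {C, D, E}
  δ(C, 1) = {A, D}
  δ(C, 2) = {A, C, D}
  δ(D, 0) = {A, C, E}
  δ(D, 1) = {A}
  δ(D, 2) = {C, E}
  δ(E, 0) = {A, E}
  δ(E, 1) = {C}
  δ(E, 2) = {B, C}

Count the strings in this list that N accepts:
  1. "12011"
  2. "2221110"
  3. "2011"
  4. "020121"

"12011": accepted
"2221110": accepted
"2011": accepted
"020121": accepted

4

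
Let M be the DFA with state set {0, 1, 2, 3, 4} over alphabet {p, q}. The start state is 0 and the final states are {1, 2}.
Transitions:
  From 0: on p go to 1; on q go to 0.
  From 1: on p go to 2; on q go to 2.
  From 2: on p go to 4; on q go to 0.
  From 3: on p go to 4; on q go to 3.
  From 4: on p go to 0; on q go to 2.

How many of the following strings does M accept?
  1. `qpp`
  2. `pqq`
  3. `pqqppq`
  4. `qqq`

`qpp`: accepted
`pqq`: rejected
`pqqppq`: rejected
`qqq`: rejected

1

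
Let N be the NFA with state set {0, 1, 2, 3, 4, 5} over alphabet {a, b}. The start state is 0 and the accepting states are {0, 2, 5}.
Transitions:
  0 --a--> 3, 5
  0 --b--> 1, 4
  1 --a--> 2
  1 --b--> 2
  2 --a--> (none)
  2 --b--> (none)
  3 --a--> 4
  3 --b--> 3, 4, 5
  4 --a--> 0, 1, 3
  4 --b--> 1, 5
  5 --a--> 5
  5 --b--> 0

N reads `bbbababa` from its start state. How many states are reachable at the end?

6

Start: {0}
read b: {1, 4}
read b: {1, 2, 5}
read b: {0, 2}
read a: {3, 5}
read b: {0, 3, 4, 5}
read a: {0, 1, 3, 4, 5}
read b: {0, 1, 2, 3, 4, 5}
read a: {0, 1, 2, 3, 4, 5}
Final reachable set {0, 1, 2, 3, 4, 5} has 6 states.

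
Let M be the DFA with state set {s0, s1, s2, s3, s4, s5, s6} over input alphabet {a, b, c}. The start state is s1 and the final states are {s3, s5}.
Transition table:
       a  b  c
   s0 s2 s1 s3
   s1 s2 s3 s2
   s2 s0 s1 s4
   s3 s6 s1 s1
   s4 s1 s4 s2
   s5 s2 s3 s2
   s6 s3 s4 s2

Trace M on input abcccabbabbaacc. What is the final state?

s1 --a--> s2
s2 --b--> s1
s1 --c--> s2
s2 --c--> s4
s4 --c--> s2
s2 --a--> s0
s0 --b--> s1
s1 --b--> s3
s3 --a--> s6
s6 --b--> s4
s4 --b--> s4
s4 --a--> s1
s1 --a--> s2
s2 --c--> s4
s4 --c--> s2

s2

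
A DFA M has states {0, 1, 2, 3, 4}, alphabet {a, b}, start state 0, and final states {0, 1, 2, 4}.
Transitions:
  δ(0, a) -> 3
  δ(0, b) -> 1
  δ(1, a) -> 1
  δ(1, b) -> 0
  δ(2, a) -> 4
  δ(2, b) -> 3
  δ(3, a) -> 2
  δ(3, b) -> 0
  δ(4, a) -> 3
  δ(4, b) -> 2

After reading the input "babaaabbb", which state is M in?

0 --b--> 1
1 --a--> 1
1 --b--> 0
0 --a--> 3
3 --a--> 2
2 --a--> 4
4 --b--> 2
2 --b--> 3
3 --b--> 0

0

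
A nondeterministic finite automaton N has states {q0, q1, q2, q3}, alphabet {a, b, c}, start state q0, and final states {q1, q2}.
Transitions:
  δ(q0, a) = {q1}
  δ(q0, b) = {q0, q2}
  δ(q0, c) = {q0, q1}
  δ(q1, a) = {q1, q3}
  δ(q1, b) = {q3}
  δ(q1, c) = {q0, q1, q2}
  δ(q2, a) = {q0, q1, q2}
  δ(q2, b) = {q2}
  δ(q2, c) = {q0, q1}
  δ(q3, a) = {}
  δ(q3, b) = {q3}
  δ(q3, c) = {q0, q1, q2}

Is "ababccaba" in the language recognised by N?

Start: {q0}
read a: {q1}
read b: {q3}
read a: {}
The reachable set is empty and stays empty for the remaining 6 symbols.
Reachable ∩ accepting = {} — empty.

rejected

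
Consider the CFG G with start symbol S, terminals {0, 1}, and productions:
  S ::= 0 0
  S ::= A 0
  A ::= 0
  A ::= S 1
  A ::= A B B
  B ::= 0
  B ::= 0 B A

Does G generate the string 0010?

yes

S ⇒ A0 ⇒ S10 ⇒ A010 ⇒ 0010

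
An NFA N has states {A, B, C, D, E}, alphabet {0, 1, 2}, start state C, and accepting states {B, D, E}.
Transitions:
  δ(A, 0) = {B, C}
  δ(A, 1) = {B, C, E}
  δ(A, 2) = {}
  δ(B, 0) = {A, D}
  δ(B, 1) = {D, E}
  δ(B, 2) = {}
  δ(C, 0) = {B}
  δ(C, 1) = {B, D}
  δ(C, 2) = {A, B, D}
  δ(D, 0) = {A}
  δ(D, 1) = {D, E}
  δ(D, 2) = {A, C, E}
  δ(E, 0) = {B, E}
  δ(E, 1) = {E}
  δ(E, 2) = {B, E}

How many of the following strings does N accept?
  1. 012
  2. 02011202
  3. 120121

012: accepted
02011202: rejected
120121: accepted

2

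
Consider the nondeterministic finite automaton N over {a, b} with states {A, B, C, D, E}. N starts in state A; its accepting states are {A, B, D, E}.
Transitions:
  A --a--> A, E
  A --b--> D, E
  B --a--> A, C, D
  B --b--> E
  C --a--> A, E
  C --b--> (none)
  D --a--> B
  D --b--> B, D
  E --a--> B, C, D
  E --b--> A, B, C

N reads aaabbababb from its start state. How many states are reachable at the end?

Start: {A}
read a: {A, E}
read a: {A, B, C, D, E}
read a: {A, B, C, D, E}
read b: {A, B, C, D, E}
read b: {A, B, C, D, E}
read a: {A, B, C, D, E}
read b: {A, B, C, D, E}
read a: {A, B, C, D, E}
read b: {A, B, C, D, E}
read b: {A, B, C, D, E}
Final reachable set {A, B, C, D, E} has 5 states.

5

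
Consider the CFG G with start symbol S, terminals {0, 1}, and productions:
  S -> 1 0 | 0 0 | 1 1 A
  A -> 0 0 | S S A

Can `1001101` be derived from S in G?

no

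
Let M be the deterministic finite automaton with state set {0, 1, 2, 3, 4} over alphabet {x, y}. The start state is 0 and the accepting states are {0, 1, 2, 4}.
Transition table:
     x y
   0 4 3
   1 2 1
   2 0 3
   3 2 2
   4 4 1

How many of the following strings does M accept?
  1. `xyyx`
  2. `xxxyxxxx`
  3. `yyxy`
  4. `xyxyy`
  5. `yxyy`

4

`xyyx`: accepted
`xxxyxxxx`: accepted
`yyxy`: rejected
`xyxyy`: accepted
`yxyy`: accepted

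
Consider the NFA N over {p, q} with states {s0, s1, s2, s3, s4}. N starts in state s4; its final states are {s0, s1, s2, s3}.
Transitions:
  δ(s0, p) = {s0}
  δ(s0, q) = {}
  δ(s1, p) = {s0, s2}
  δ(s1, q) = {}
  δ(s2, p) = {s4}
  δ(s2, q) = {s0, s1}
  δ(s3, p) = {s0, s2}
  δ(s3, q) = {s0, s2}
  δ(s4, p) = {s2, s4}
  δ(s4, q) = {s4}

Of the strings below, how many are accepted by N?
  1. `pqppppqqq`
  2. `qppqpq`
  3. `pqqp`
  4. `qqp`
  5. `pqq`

3

`pqppppqqq`: rejected
`qppqpq`: accepted
`pqqp`: accepted
`qqp`: accepted
`pqq`: rejected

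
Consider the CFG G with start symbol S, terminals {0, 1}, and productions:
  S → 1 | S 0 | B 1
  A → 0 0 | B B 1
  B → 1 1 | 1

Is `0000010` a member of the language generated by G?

no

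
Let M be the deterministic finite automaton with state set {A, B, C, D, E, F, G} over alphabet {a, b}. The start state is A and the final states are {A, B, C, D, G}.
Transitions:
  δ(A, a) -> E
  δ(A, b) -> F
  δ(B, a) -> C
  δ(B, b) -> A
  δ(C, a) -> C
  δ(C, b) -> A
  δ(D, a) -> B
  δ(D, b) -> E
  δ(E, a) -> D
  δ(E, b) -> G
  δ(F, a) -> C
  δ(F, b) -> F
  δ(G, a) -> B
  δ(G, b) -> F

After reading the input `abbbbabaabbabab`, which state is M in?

A --a--> E
E --b--> G
G --b--> F
F --b--> F
F --b--> F
F --a--> C
C --b--> A
A --a--> E
E --a--> D
D --b--> E
E --b--> G
G --a--> B
B --b--> A
A --a--> E
E --b--> G

G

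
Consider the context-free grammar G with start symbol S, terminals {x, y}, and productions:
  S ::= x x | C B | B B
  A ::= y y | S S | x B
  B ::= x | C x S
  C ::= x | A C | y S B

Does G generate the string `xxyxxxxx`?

yes

S ⇒ BB ⇒ CxSB ⇒ xxSB ⇒ xxCBB ⇒ xxySBBB ⇒ xxyxxBBB ⇒ xxyxxxBB ⇒ xxyxxxxB ⇒ xxyxxxxx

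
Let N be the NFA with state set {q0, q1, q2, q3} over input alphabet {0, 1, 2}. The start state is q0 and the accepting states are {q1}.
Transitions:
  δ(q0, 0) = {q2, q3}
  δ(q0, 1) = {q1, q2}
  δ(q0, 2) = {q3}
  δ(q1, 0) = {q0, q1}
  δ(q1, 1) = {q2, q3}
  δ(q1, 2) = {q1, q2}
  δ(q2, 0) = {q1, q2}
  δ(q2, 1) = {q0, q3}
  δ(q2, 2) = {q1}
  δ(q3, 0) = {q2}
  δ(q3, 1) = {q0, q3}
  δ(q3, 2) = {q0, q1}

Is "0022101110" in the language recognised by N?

Start: {q0}
read 0: {q2, q3}
read 0: {q1, q2}
read 2: {q1, q2}
read 2: {q1, q2}
read 1: {q0, q2, q3}
read 0: {q1, q2, q3}
read 1: {q0, q2, q3}
read 1: {q0, q1, q2, q3}
read 1: {q0, q1, q2, q3}
read 0: {q0, q1, q2, q3}
Reachable ∩ accepting = {q1} — nonempty.

accepted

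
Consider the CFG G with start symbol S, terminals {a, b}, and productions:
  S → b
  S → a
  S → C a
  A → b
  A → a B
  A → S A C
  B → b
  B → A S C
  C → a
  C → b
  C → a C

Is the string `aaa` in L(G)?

yes

S ⇒ Ca ⇒ aCa ⇒ aaa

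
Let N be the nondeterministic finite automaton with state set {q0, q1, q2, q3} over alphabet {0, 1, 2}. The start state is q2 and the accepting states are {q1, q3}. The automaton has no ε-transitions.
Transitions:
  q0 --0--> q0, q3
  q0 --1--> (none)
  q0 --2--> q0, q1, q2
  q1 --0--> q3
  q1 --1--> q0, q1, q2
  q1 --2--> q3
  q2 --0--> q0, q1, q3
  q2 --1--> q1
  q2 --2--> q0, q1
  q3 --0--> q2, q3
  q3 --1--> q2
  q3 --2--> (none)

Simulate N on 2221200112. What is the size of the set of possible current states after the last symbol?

Start: {q2}
read 2: {q0, q1}
read 2: {q0, q1, q2, q3}
read 2: {q0, q1, q2, q3}
read 1: {q0, q1, q2}
read 2: {q0, q1, q2, q3}
read 0: {q0, q1, q2, q3}
read 0: {q0, q1, q2, q3}
read 1: {q0, q1, q2}
read 1: {q0, q1, q2}
read 2: {q0, q1, q2, q3}
Final reachable set {q0, q1, q2, q3} has 4 states.

4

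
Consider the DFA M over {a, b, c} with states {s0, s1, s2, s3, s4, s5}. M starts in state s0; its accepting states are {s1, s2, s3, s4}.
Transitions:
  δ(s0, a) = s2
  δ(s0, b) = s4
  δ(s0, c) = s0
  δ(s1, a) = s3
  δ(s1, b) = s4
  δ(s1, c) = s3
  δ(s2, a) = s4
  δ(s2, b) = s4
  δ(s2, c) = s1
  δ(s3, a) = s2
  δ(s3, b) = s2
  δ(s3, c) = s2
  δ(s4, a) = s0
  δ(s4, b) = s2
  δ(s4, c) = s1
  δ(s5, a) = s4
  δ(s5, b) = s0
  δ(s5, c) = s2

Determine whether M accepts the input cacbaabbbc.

s0 --c--> s0
s0 --a--> s2
s2 --c--> s1
s1 --b--> s4
s4 --a--> s0
s0 --a--> s2
s2 --b--> s4
s4 --b--> s2
s2 --b--> s4
s4 --c--> s1
End in state s1, which is an accepting state.

accepted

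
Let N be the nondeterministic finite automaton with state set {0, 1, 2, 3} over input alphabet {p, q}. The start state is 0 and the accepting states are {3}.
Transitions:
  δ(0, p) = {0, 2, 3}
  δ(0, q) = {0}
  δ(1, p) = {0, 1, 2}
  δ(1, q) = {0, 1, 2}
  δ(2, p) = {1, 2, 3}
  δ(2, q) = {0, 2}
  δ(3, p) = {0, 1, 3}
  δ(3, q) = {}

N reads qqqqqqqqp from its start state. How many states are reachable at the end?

Start: {0}
read q: {0}
read q: {0}
read q: {0}
read q: {0}
read q: {0}
read q: {0}
read q: {0}
read q: {0}
read p: {0, 2, 3}
Final reachable set {0, 2, 3} has 3 states.

3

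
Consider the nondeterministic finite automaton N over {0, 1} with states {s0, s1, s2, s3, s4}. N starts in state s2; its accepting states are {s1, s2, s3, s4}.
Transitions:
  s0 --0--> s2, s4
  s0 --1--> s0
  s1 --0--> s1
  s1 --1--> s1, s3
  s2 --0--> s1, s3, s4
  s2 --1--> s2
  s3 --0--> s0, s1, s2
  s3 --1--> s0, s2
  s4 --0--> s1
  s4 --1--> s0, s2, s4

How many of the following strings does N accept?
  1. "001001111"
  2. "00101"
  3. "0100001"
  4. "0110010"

"001001111": accepted
"00101": accepted
"0100001": accepted
"0110010": accepted

4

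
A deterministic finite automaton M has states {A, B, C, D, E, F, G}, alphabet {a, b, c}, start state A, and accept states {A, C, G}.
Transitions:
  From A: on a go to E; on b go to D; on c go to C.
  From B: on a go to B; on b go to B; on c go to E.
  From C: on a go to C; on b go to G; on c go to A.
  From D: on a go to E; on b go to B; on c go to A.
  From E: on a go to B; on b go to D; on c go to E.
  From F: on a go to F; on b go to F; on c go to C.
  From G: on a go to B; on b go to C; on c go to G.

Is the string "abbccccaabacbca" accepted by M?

rejected

A --a--> E
E --b--> D
D --b--> B
B --c--> E
E --c--> E
E --c--> E
E --c--> E
E --a--> B
B --a--> B
B --b--> B
B --a--> B
B --c--> E
E --b--> D
D --c--> A
A --a--> E
End in state E, which is not an accepting state.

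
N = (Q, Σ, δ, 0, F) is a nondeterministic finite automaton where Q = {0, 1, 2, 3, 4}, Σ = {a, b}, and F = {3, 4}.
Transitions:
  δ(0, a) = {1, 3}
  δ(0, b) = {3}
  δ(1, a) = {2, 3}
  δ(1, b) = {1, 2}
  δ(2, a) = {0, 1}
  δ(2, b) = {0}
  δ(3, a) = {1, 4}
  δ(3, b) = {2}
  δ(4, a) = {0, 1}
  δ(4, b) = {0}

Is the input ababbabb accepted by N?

Start: {0}
read a: {1, 3}
read b: {1, 2}
read a: {0, 1, 2, 3}
read b: {0, 1, 2, 3}
read b: {0, 1, 2, 3}
read a: {0, 1, 2, 3, 4}
read b: {0, 1, 2, 3}
read b: {0, 1, 2, 3}
Reachable ∩ accepting = {3} — nonempty.

accepted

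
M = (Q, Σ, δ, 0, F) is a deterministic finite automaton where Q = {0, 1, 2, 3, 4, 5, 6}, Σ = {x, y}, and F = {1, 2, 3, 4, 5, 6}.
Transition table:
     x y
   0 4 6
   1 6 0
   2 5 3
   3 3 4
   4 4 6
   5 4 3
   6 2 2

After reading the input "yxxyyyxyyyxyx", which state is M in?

3

0 --y--> 6
6 --x--> 2
2 --x--> 5
5 --y--> 3
3 --y--> 4
4 --y--> 6
6 --x--> 2
2 --y--> 3
3 --y--> 4
4 --y--> 6
6 --x--> 2
2 --y--> 3
3 --x--> 3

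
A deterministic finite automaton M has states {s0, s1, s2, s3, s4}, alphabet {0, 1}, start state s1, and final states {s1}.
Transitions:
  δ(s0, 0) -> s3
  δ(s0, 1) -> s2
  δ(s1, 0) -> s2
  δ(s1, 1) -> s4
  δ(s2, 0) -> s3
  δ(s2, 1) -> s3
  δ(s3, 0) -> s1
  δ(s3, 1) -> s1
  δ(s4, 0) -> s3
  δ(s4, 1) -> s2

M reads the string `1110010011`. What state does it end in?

s1

s1 --1--> s4
s4 --1--> s2
s2 --1--> s3
s3 --0--> s1
s1 --0--> s2
s2 --1--> s3
s3 --0--> s1
s1 --0--> s2
s2 --1--> s3
s3 --1--> s1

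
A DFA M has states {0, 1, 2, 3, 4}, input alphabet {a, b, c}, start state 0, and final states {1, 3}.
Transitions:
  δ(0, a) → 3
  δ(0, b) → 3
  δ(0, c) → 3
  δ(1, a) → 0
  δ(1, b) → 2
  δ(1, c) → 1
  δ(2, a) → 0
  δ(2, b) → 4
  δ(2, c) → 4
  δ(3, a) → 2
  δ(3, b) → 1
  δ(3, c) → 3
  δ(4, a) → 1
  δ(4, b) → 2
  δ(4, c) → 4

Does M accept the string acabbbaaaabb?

0 --a--> 3
3 --c--> 3
3 --a--> 2
2 --b--> 4
4 --b--> 2
2 --b--> 4
4 --a--> 1
1 --a--> 0
0 --a--> 3
3 --a--> 2
2 --b--> 4
4 --b--> 2
End in state 2, which is not an accepting state.

rejected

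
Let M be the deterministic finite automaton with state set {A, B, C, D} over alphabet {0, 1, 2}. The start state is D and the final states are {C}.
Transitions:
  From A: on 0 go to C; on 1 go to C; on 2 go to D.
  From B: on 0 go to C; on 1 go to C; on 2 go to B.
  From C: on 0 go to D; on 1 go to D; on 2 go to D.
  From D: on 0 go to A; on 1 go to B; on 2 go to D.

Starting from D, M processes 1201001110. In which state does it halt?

D

D --1--> B
B --2--> B
B --0--> C
C --1--> D
D --0--> A
A --0--> C
C --1--> D
D --1--> B
B --1--> C
C --0--> D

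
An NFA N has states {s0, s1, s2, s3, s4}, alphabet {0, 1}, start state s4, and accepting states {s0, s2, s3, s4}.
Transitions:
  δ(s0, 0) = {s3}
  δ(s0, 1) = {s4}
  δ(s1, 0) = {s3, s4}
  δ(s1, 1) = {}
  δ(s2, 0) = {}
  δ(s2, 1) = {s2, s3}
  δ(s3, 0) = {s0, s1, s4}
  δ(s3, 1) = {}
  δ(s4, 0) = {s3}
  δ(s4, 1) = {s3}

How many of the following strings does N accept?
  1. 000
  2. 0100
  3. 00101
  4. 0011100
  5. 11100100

2

000: accepted
0100: rejected
00101: accepted
0011100: rejected
11100100: rejected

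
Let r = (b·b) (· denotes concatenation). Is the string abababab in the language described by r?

no

No split of abababab into u·v has b matching u and b matching v.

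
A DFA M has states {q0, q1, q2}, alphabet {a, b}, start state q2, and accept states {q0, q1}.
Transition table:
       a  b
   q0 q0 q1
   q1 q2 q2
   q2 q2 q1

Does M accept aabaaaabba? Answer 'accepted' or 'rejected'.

q2 --a--> q2
q2 --a--> q2
q2 --b--> q1
q1 --a--> q2
q2 --a--> q2
q2 --a--> q2
q2 --a--> q2
q2 --b--> q1
q1 --b--> q2
q2 --a--> q2
End in state q2, which is not an accepting state.

rejected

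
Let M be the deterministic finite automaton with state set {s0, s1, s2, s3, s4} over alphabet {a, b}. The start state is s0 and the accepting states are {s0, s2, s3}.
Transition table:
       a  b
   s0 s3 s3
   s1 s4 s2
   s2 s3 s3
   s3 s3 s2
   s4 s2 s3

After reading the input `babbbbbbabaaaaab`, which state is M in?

s0 --b--> s3
s3 --a--> s3
s3 --b--> s2
s2 --b--> s3
s3 --b--> s2
s2 --b--> s3
s3 --b--> s2
s2 --b--> s3
s3 --a--> s3
s3 --b--> s2
s2 --a--> s3
s3 --a--> s3
s3 --a--> s3
s3 --a--> s3
s3 --a--> s3
s3 --b--> s2

s2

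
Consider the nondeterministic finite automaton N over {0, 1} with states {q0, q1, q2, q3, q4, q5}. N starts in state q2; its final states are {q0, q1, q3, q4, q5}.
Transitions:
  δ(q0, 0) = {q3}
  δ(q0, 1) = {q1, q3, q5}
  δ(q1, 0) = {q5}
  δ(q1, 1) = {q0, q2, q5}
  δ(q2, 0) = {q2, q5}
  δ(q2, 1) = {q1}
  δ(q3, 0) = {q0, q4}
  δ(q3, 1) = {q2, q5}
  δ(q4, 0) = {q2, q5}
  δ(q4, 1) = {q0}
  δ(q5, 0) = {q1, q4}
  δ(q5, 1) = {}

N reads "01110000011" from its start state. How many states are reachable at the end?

Start: {q2}
read 0: {q2, q5}
read 1: {q1}
read 1: {q0, q2, q5}
read 1: {q1, q3, q5}
read 0: {q0, q1, q4, q5}
read 0: {q1, q2, q3, q4, q5}
read 0: {q0, q1, q2, q4, q5}
read 0: {q1, q2, q3, q4, q5}
read 0: {q0, q1, q2, q4, q5}
read 1: {q0, q1, q2, q3, q5}
read 1: {q0, q1, q2, q3, q5}
Final reachable set {q0, q1, q2, q3, q5} has 5 states.

5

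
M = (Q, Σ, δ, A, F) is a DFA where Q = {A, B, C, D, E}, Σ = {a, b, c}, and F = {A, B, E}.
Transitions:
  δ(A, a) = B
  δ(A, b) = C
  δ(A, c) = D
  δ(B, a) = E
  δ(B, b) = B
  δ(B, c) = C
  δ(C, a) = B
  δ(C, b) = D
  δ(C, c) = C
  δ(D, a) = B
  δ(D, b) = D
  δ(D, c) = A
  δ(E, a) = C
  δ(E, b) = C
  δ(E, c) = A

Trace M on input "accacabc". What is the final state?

C

A --a--> B
B --c--> C
C --c--> C
C --a--> B
B --c--> C
C --a--> B
B --b--> B
B --c--> C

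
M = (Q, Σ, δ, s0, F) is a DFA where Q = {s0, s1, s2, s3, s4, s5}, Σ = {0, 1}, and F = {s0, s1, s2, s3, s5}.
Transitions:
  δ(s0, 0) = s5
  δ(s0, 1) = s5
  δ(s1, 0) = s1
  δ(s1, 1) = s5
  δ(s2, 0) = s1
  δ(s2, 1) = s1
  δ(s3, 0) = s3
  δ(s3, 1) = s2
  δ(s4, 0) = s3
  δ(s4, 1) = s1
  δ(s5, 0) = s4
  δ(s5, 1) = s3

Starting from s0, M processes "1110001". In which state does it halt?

s5

s0 --1--> s5
s5 --1--> s3
s3 --1--> s2
s2 --0--> s1
s1 --0--> s1
s1 --0--> s1
s1 --1--> s5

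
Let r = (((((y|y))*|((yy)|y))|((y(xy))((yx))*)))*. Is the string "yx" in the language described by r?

yx cannot be split into zero or more pieces each matching ((((y|y))*|((yy)|y))|((y(xy))((yx))*)).

no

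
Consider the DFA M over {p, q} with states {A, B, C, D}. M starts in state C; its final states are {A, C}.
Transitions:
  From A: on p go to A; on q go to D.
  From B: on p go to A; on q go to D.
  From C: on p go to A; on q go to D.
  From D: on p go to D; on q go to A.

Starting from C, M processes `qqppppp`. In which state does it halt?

C --q--> D
D --q--> A
A --p--> A
A --p--> A
A --p--> A
A --p--> A
A --p--> A

A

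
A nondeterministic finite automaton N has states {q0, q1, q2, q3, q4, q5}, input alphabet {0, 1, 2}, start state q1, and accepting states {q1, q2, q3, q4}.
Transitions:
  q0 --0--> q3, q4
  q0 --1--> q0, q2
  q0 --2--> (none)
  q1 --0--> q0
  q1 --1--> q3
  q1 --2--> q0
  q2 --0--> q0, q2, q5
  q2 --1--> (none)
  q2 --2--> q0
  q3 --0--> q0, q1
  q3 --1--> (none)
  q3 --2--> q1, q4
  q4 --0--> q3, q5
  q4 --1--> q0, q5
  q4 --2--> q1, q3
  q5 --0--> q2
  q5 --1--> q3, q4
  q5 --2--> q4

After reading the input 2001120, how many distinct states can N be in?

Start: {q1}
read 2: {q0}
read 0: {q3, q4}
read 0: {q0, q1, q3, q5}
read 1: {q0, q2, q3, q4}
read 1: {q0, q2, q5}
read 2: {q0, q4}
read 0: {q3, q4, q5}
Final reachable set {q3, q4, q5} has 3 states.

3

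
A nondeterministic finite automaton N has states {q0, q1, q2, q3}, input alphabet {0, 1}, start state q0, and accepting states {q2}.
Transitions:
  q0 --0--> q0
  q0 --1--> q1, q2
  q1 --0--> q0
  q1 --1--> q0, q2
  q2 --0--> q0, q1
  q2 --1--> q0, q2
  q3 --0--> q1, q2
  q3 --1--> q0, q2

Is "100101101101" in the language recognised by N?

accepted

Start: {q0}
read 1: {q1, q2}
read 0: {q0, q1}
read 0: {q0}
read 1: {q1, q2}
read 0: {q0, q1}
read 1: {q0, q1, q2}
read 1: {q0, q1, q2}
read 0: {q0, q1}
read 1: {q0, q1, q2}
read 1: {q0, q1, q2}
read 0: {q0, q1}
read 1: {q0, q1, q2}
Reachable ∩ accepting = {q2} — nonempty.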